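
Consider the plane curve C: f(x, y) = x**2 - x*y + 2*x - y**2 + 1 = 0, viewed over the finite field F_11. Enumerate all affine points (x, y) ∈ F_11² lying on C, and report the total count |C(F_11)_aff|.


Affine F_11-points: {(0, 1), (0, 10), (5, 2), (5, 4), (6, 2), (6, 3), (8, 4), (8, 10), (10, 0), (10, 1)}; count = 10.

For each of the 121 pairs (x, y) ∈ F_11², evaluate f(x, y) mod 11. Record the zeros.
  x = 0: [0↦1, 1↦0, 2↦8, 3↦3, 4↦7, 5↦9, 6↦9, 7↦7, 8↦3, 9↦8, 10↦0]  zeros at y ∈ {1, 10}
  x = 1: [0↦4, 1↦2, 2↦9, 3↦3, 4↦6, 5↦7, 6↦6, 7↦3, 8↦9, 9↦2, 10↦4]  zeros at y ∈ ∅
  x = 2: [0↦9, 1↦6, 2↦1, 3↦5, 4↦7, 5↦7, 6↦5, 7↦1, 8↦6, 9↦9, 10↦10]  zeros at y ∈ ∅
  x = 3: [0↦5, 1↦1, 2↦6, 3↦9, 4↦10, 5↦9, 6↦6, 7↦1, 8↦5, 9↦7, 10↦7]  zeros at y ∈ ∅
  x = 4: [0↦3, 1↦9, 2↦2, 3↦4, 4↦4, 5↦2, 6↦9, 7↦3, 8↦6, 9↦7, 10↦6]  zeros at y ∈ ∅
  x = 5: [0↦3, 1↦8, 2↦0, 3↦1, 4↦0, 5↦8, 6↦3, 7↦7, 8↦9, 9↦9, 10↦7]  zeros at y ∈ {2, 4}
  x = 6: [0↦5, 1↦9, 2↦0, 3↦0, 4↦9, 5↦5, 6↦10, 7↦2, 8↦3, 9↦2, 10↦10]  zeros at y ∈ {2, 3}
  x = 7: [0↦9, 1↦1, 2↦2, 3↦1, 4↦9, 5↦4, 6↦8, 7↦10, 8↦10, 9↦8, 10↦4]  zeros at y ∈ ∅
  x = 8: [0↦4, 1↦6, 2↦6, 3↦4, 4↦0, 5↦5, 6↦8, 7↦9, 8↦8, 9↦5, 10↦0]  zeros at y ∈ {4, 10}
  x = 9: [0↦1, 1↦2, 2↦1, 3↦9, 4↦4, 5↦8, 6↦10, 7↦10, 8↦8, 9↦4, 10↦9]  zeros at y ∈ ∅
  x = 10: [0↦0, 1↦0, 2↦9, 3↦5, 4↦10, 5↦2, 6↦3, 7↦2, 8↦10, 9↦5, 10↦9]  zeros at y ∈ {0, 1}
Collecting zeros: affine points = {(0, 1), (0, 10), (5, 2), (5, 4), (6, 2), (6, 3), (8, 4), (8, 10), (10, 0), (10, 1)}.
Total count |C(F_11)_aff| = 10.


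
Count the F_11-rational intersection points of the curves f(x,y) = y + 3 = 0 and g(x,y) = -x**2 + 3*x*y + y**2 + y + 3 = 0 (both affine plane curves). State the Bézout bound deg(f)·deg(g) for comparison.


Common zeros: ∅; count = 0; Bézout bound = 2.

deg(f) = 1, deg(g) = 2, so Bézout bound = 2.
Scan x ∈ F_11. For each x, list the y ∈ F_11 with f(x, y) ≡ 0 and those with g(x, y) ≡ 0 (mod 11); the common zeros in that column are the intersection.
  x = 0: f ≡ 0 at y ∈ {8}; g ≡ 0 at y ∈ {5}; common: ∅.
  x = 1: f ≡ 0 at y ∈ {8}; g ≡ 0 at y ∈ ∅; common: ∅.
  x = 2: f ≡ 0 at y ∈ {8}; g ≡ 0 at y ∈ {6, 9}; common: ∅.
  x = 3: f ≡ 0 at y ∈ {8}; g ≡ 0 at y ∈ {3, 9}; common: ∅.
  x = 4: f ≡ 0 at y ∈ {8}; g ≡ 0 at y ∈ {4, 5}; common: ∅.
  x = 5: f ≡ 0 at y ∈ {8}; g ≡ 0 at y ∈ {0, 6}; common: ∅.
  x = 6: f ≡ 0 at y ∈ {8}; g ≡ 0 at y ∈ {0, 3}; common: ∅.
  x = 7: f ≡ 0 at y ∈ {8}; g ≡ 0 at y ∈ ∅; common: ∅.
  x = 8: f ≡ 0 at y ∈ {8}; g ≡ 0 at y ∈ {4}; common: ∅.
  x = 9: f ≡ 0 at y ∈ {8}; g ≡ 0 at y ∈ ∅; common: ∅.
  x = 10: f ≡ 0 at y ∈ {8}; g ≡ 0 at y ∈ ∅; common: ∅.
Collecting: common zeros = ∅, so the count is 0.
Comparison with the Bézout bound: 0 ≤ 2 = deg(f)·deg(g), as expected for curves with no common component (the affine F_11-count falls short of the bound because intersections may lie at infinity, over extension fields, or carry multiplicity).


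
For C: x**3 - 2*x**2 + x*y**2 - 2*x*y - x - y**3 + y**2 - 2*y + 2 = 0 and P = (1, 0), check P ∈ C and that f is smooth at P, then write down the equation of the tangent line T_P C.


Tangent line at P: -2*x - 4*y + 2 = 0.

Step 1: f(1, 0) = 0, so P lies on C.
Step 2: partial derivatives
  f_x(x, y) = 3*x**2 - 4*x + y**2 - 2*y - 1, f_y(x, y) = 2*x*y - 2*x - 3*y**2 + 2*y - 2.
  f_x(P) = -2, f_y(P) = -4 (gradient nonzero, so P is smooth).
Step 3: tangent line at P: -2·(x − 1) + -4·(y − 0) = 0.
Expanding: -2*x - 4*y + 2 = 0.


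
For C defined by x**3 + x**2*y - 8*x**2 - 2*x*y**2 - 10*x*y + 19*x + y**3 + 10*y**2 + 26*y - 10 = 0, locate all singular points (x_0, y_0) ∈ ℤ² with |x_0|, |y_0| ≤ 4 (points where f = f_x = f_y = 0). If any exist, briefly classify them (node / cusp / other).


Singular points: {(3, -1)}; classification: cusp.

Compute partial derivatives:
  f_x = 3*x**2 + 2*x*y - 16*x - 2*y**2 - 10*y + 19.
  f_y = x**2 - 4*x*y - 10*x + 3*y**2 + 20*y + 26.
Scan x_0 ∈ {−4, ..., 4}. For each x_0, f_y(x_0, y) is a polynomial in y; find its integer roots y ∈ {−4, ..., 4}, then test f_x and f at those candidates.
  x = -4: f_y(-4, y) = 3*y**2 + 36*y + 82; no integer root y with |y| ≤ 4.
  x = -3: f_y(-3, y) = 3*y**2 + 32*y + 65; no integer root y with |y| ≤ 4.
  x = -2: f_y(-2, y) = 3*y**2 + 28*y + 50; no integer root y with |y| ≤ 4.
  x = -1: f_y(-1, y) = 3*y**2 + 24*y + 37; no integer root y with |y| ≤ 4.
  x = 0: f_y(0, y) = 3*y**2 + 20*y + 26; no integer root y with |y| ≤ 4.
  x = 1: f_y(1, y) = 3*y**2 + 16*y + 17; no integer root y with |y| ≤ 4.
  x = 2: f_y(2, y) = 3*y**2 + 12*y + 10; no integer root y with |y| ≤ 4.
  x = 3: f_y(3, y) = 3*y**2 + 8*y + 5; vanishes at y ∈ {-1}. (3, -1): f_x = 0, f = 0 — SINGULAR.
  x = 4: f_y(4, y) = 3*y**2 + 4*y + 2; no integer root y with |y| ≤ 4.
Only singular point on the grid: (3, -1).
Classify: substitute x = 3 + u, y = -1 + v and expand: f = u**3 + u**2*v - 2*u*v**2 + v**3 + v**2.
No constant or linear terms (consistent with a singular point). Quadratic part: v**2. Cubic part: u**3 + u**2*v - 2*u*v**2 + v**3.
The quadratic part v**2 is a perfect square, so there is a single (double) tangent line v = 0, i.e. y = -1. Restricting the cubic part to that line (v = 0) leaves u**3 ≠ 0, so f is not divisible by v and the branch is v² ≈ -u**3 to lowest order — this is a cusp.
Classification: cusp.


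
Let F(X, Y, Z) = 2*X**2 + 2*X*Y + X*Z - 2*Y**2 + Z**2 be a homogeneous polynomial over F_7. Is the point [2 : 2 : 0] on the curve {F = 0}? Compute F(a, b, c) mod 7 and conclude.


F(2,2,0) ≡ 1 (mod 7); P is NOT on the curve.

Evaluate F(2, 2, 0) term-by-term (mod 7).
  2*X**2 ↦ 2·4·1·1 = 8
  2*X*Y ↦ 2·2·2·1 = 8
  X*Z ↦ 1·2·1·0 = 0
  -2*Y**2 ↦ -2·1·4·1 = -8
  Z**2 ↦ 1·1·1·0 = 0
Sum: F(2, 2, 0) = (8) + (8) + (0) + (-8) + (0) = 8.
Reducing mod 7: 8 ≡ 1 (mod 7).
Since F(a, b, c) ≡ 1 ≠ 0 (mod 7), P does NOT lie on the curve.


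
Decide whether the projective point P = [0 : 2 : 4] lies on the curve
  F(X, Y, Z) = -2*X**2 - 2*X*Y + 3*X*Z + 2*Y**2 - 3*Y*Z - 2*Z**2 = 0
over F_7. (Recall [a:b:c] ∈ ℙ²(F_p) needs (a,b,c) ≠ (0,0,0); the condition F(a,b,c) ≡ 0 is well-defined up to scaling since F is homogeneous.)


F(0,2,4) ≡ 1 (mod 7); P is NOT on the curve.

Evaluate F(0, 2, 4) term-by-term (mod 7).
  -2*X**2 ↦ -2·0·1·1 = 0
  -2*X*Y ↦ -2·0·2·1 = 0
  3*X*Z ↦ 3·0·1·4 = 0
  2*Y**2 ↦ 2·1·4·1 = 8
  -3*Y*Z ↦ -3·1·2·4 = -24
  -2*Z**2 ↦ -2·1·1·16 = -32
Sum: F(0, 2, 4) = (0) + (0) + (0) + (8) + (-24) + (-32) = -48.
Reducing mod 7: -48 ≡ 1 (mod 7).
Since F(a, b, c) ≡ 1 ≠ 0 (mod 7), P does NOT lie on the curve.


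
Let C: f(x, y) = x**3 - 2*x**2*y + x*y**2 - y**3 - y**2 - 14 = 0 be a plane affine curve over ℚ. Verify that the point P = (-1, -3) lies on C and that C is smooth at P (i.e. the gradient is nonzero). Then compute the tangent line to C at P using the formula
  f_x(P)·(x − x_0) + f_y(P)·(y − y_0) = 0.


Tangent line at P: -17*y - 51 = 0.

Step 1: f(-1, -3) = 0, so P lies on C.
Step 2: partial derivatives
  f_x(x, y) = 3*x**2 - 4*x*y + y**2, f_y(x, y) = -2*x**2 + 2*x*y - 3*y**2 - 2*y.
  f_x(P) = 0, f_y(P) = -17 (gradient nonzero, so P is smooth).
Step 3: tangent line at P: 0·(x − -1) + -17·(y − -3) = 0.
Expanding: -17*y - 51 = 0.


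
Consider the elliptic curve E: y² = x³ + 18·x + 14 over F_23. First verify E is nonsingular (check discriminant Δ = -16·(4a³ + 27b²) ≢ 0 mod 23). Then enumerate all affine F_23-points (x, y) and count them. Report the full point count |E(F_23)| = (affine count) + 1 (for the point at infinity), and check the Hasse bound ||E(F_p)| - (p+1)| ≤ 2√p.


Affine points = {(2, 9), (2, 14), (3, 7), (3, 16), (4, 9), (4, 14), (6, 4), (6, 19), (7, 0), (8, 7), (8, 16), (9, 10), (9, 13), (11, 5), (11, 18), (12, 7), (12, 16), (15, 5), (15, 18), (17, 9), (17, 14), (18, 11), (18, 12), (19, 4), (19, 19), (20, 5), (20, 18), (21, 4), (21, 19), (22, 8), (22, 15)}; affine count = 31; |E(F_23)| = 32.

Discriminant check: Δ ∝ 4a³ + 27b² = 4·18³ + 27·14² = 4·5832 + 27·196 ≡ 8 (mod 23). Nonzero ⇒ E is nonsingular.
For each x ∈ F_23, compute rhs = x³ + 18·x + 14 mod 23, then count y ∈ F_23 with y² ≡ rhs.
  x = 0: rhs = 14, matching y values: none (0 points).
  x = 1: rhs = 10, matching y values: none (0 points).
  x = 2: rhs = 12, matching y values: 9, 14 (2 points).
  x = 3: rhs = 3, matching y values: 7, 16 (2 points).
  x = 4: rhs = 12, matching y values: 9, 14 (2 points).
  x = 5: rhs = 22, matching y values: none (0 points).
  x = 6: rhs = 16, matching y values: 4, 19 (2 points).
  x = 7: rhs = 0, matching y values: 0 (1 points).
  x = 8: rhs = 3, matching y values: 7, 16 (2 points).
  x = 9: rhs = 8, matching y values: 10, 13 (2 points).
  x = 10: rhs = 21, matching y values: none (0 points).
  x = 11: rhs = 2, matching y values: 5, 18 (2 points).
  x = 12: rhs = 3, matching y values: 7, 16 (2 points).
  x = 13: rhs = 7, matching y values: none (0 points).
  x = 14: rhs = 20, matching y values: none (0 points).
  x = 15: rhs = 2, matching y values: 5, 18 (2 points).
  x = 16: rhs = 5, matching y values: none (0 points).
  x = 17: rhs = 12, matching y values: 9, 14 (2 points).
  x = 18: rhs = 6, matching y values: 11, 12 (2 points).
  x = 19: rhs = 16, matching y values: 4, 19 (2 points).
  x = 20: rhs = 2, matching y values: 5, 18 (2 points).
  x = 21: rhs = 16, matching y values: 4, 19 (2 points).
  x = 22: rhs = 18, matching y values: 8, 15 (2 points).
Total affine count: 31.
Full point count |E(F_23)| = 31 + 1 = 32.
Hasse bound: |32 − (23+1)| = |8| = 8 ≤ 2√23 ≈ 9.5917 ✓.


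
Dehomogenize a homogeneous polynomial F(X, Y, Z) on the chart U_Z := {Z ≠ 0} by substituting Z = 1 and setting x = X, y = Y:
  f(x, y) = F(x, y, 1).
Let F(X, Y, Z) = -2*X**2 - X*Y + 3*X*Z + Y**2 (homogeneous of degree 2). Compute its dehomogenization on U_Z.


f(x, y) = -2*x**2 - x*y + 3*x + y**2

On U_Z we set Z = 1. Each monomial c·X^i·Y^j·Z^k in F becomes c·x^i·y^j·1^k = c·x^i·y^j.
Substituting Z = 1: F(X, Y, 1) = -2*x**2 - x*y + 3*x + y**2.
Note: deg(f) ≤ deg(F) = 2; strict inequality happens when F is divisible by Z (lost terms).


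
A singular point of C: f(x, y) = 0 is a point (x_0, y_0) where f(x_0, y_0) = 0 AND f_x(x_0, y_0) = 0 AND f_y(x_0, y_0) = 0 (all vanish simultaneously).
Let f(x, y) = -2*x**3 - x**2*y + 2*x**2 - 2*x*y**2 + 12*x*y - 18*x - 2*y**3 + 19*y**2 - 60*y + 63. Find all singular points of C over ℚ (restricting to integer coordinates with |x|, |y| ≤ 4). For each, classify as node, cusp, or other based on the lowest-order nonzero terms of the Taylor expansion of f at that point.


Singular points: {(0, 3)}; classification: node.

Compute partial derivatives:
  f_x = -6*x**2 - 2*x*y + 4*x - 2*y**2 + 12*y - 18.
  f_y = -x**2 - 4*x*y + 12*x - 6*y**2 + 38*y - 60.
Scan x_0 ∈ {−4, ..., 4}. For each x_0, f_y(x_0, y) is a polynomial in y; find its integer roots y ∈ {−4, ..., 4}, then test f_x and f at those candidates.
  x = -4: f_y(-4, y) = -6*y**2 + 54*y - 124; no integer root y with |y| ≤ 4.
  x = -3: f_y(-3, y) = -6*y**2 + 50*y - 105; no integer root y with |y| ≤ 4.
  x = -2: f_y(-2, y) = -6*y**2 + 46*y - 88; vanishes at y ∈ {4}. (-2, 4): f_x = -18 ≠ 0.
  x = -1: f_y(-1, y) = -6*y**2 + 42*y - 73; no integer root y with |y| ≤ 4.
  x = 0: f_y(0, y) = -6*y**2 + 38*y - 60; vanishes at y ∈ {3}. (0, 3): f_x = 0, f = 0 — SINGULAR.
  x = 1: f_y(1, y) = -6*y**2 + 34*y - 49; no integer root y with |y| ≤ 4.
  x = 2: f_y(2, y) = -6*y**2 + 30*y - 40; no integer root y with |y| ≤ 4.
  x = 3: f_y(3, y) = -6*y**2 + 26*y - 33; no integer root y with |y| ≤ 4.
  x = 4: f_y(4, y) = -6*y**2 + 22*y - 28; no integer root y with |y| ≤ 4.
Only singular point on the grid: (0, 3).
Classify: substitute x = 0 + u, y = 3 + v and expand: f = -2*u**3 - u**2*v - u**2 - 2*u*v**2 - 2*v**3 + v**2.
No constant or linear terms (consistent with a singular point). Quadratic part: -u**2 + v**2. Cubic part: -2*u**3 - u**2*v - 2*u*v**2 - 2*v**3.
The quadratic part v**2 - u**2 = (v − u)(v + u) splits into two distinct linear factors, so there are two distinct tangent lines y − 3 = ±(x − 0) — this is a node (ordinary double point).
Classification: node.


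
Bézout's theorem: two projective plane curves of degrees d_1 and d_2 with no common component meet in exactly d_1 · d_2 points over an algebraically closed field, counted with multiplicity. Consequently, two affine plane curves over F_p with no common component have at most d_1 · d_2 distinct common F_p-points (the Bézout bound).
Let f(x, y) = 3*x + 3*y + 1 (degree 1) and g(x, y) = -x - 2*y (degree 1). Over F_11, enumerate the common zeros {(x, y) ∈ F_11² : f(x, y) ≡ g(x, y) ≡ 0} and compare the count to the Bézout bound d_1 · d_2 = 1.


Common zeros: {(3, 4)}; count = 1; Bézout bound = 1.

deg(f) = 1, deg(g) = 1, so Bézout bound = 1.
Scan x ∈ F_11. For each x, list the y ∈ F_11 with f(x, y) ≡ 0 and those with g(x, y) ≡ 0 (mod 11); the common zeros in that column are the intersection.
  x = 0: f ≡ 0 at y ∈ {7}; g ≡ 0 at y ∈ {0}; common: ∅.
  x = 1: f ≡ 0 at y ∈ {6}; g ≡ 0 at y ∈ {5}; common: ∅.
  x = 2: f ≡ 0 at y ∈ {5}; g ≡ 0 at y ∈ {10}; common: ∅.
  x = 3: f ≡ 0 at y ∈ {4}; g ≡ 0 at y ∈ {4}; common: {4}.
  x = 4: f ≡ 0 at y ∈ {3}; g ≡ 0 at y ∈ {9}; common: ∅.
  x = 5: f ≡ 0 at y ∈ {2}; g ≡ 0 at y ∈ {3}; common: ∅.
  x = 6: f ≡ 0 at y ∈ {1}; g ≡ 0 at y ∈ {8}; common: ∅.
  x = 7: f ≡ 0 at y ∈ {0}; g ≡ 0 at y ∈ {2}; common: ∅.
  x = 8: f ≡ 0 at y ∈ {10}; g ≡ 0 at y ∈ {7}; common: ∅.
  x = 9: f ≡ 0 at y ∈ {9}; g ≡ 0 at y ∈ {1}; common: ∅.
  x = 10: f ≡ 0 at y ∈ {8}; g ≡ 0 at y ∈ {6}; common: ∅.
Collecting: common zeros = {(3, 4)}, so the count is 1.
Comparison with the Bézout bound: 1 ≤ 1 = deg(f)·deg(g), as expected for curves with no common component (the bound is attained).


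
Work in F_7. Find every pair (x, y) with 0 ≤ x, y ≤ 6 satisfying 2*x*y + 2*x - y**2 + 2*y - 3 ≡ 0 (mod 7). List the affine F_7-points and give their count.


Affine F_7-points: {(4, 1), (4, 2), (5, 0), (5, 5), (6, 3), (6, 4)}; count = 6.

For each of the 49 pairs (x, y) ∈ F_7², evaluate f(x, y) mod 7. Record the zeros.
  x = 0: [0↦4, 1↦5, 2↦4, 3↦1, 4↦3, 5↦3, 6↦1]  zeros at y ∈ ∅
  x = 1: [0↦6, 1↦2, 2↦3, 3↦2, 4↦6, 5↦1, 6↦1]  zeros at y ∈ ∅
  x = 2: [0↦1, 1↦6, 2↦2, 3↦3, 4↦2, 5↦6, 6↦1]  zeros at y ∈ ∅
  x = 3: [0↦3, 1↦3, 2↦1, 3↦4, 4↦5, 5↦4, 6↦1]  zeros at y ∈ ∅
  x = 4: [0↦5, 1↦0, 2↦0, 3↦5, 4↦1, 5↦2, 6↦1]  zeros at y ∈ {1, 2}
  x = 5: [0↦0, 1↦4, 2↦6, 3↦6, 4↦4, 5↦0, 6↦1]  zeros at y ∈ {0, 5}
  x = 6: [0↦2, 1↦1, 2↦5, 3↦0, 4↦0, 5↦5, 6↦1]  zeros at y ∈ {3, 4}
Collecting zeros: affine points = {(4, 1), (4, 2), (5, 0), (5, 5), (6, 3), (6, 4)}.
Total count |C(F_7)_aff| = 6.


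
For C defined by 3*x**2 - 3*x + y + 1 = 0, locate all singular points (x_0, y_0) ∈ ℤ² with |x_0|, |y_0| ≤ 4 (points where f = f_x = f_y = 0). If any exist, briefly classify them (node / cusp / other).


No singular points in the scanned grid; C is smooth there.

Compute partial derivatives:
  f_x = 6*x - 3.
  f_y = 1.
f_y = 1 is a nonzero constant, so f_y never vanishes: no point (x, y) can satisfy f = f_x = f_y = 0. In particular no (x, y) ∈ {−4, ..., 4}² is singular; the curve is smooth.


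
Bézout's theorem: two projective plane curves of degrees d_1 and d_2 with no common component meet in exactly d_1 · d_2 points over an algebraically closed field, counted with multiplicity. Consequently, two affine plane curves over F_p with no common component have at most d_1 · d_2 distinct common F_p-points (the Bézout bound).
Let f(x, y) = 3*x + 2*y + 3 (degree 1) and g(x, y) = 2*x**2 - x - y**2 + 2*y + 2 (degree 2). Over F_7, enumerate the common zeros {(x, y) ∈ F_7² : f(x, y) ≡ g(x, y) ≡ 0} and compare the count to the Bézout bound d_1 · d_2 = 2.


Common zeros: ∅; count = 0; Bézout bound = 2.

deg(f) = 1, deg(g) = 2, so Bézout bound = 2.
Scan x ∈ F_7. For each x, list the y ∈ F_7 with f(x, y) ≡ 0 and those with g(x, y) ≡ 0 (mod 7); the common zeros in that column are the intersection.
  x = 0: f ≡ 0 at y ∈ {2}; g ≡ 0 at y ∈ ∅; common: ∅.
  x = 1: f ≡ 0 at y ∈ {4}; g ≡ 0 at y ∈ {3, 6}; common: ∅.
  x = 2: f ≡ 0 at y ∈ {6}; g ≡ 0 at y ∈ {4, 5}; common: ∅.
  x = 3: f ≡ 0 at y ∈ {1}; g ≡ 0 at y ∈ {3, 6}; common: ∅.
  x = 4: f ≡ 0 at y ∈ {3}; g ≡ 0 at y ∈ ∅; common: ∅.
  x = 5: f ≡ 0 at y ∈ {5}; g ≡ 0 at y ∈ ∅; common: ∅.
  x = 6: f ≡ 0 at y ∈ {0}; g ≡ 0 at y ∈ ∅; common: ∅.
Collecting: common zeros = ∅, so the count is 0.
Comparison with the Bézout bound: 0 ≤ 2 = deg(f)·deg(g), as expected for curves with no common component (the affine F_7-count falls short of the bound because intersections may lie at infinity, over extension fields, or carry multiplicity).


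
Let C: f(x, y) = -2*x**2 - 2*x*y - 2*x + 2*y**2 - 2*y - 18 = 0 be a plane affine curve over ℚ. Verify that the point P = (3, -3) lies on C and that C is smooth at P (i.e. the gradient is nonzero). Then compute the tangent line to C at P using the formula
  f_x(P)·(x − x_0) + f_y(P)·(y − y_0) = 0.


Tangent line at P: -8*x - 20*y - 36 = 0.

Step 1: f(3, -3) = 0, so P lies on C.
Step 2: partial derivatives
  f_x(x, y) = -4*x - 2*y - 2, f_y(x, y) = -2*x + 4*y - 2.
  f_x(P) = -8, f_y(P) = -20 (gradient nonzero, so P is smooth).
Step 3: tangent line at P: -8·(x − 3) + -20·(y − -3) = 0.
Expanding: -8*x - 20*y - 36 = 0.


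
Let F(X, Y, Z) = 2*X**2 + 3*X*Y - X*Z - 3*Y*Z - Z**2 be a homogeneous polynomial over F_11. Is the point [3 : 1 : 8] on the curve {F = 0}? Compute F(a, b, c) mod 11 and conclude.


F(3,1,8) ≡ 3 (mod 11); P is NOT on the curve.

Evaluate F(3, 1, 8) term-by-term (mod 11).
  2*X**2 ↦ 2·9·1·1 = 18
  3*X*Y ↦ 3·3·1·1 = 9
  -X*Z ↦ -1·3·1·8 = -24
  -3*Y*Z ↦ -3·1·1·8 = -24
  -Z**2 ↦ -1·1·1·64 = -64
Sum: F(3, 1, 8) = (18) + (9) + (-24) + (-24) + (-64) = -85.
Reducing mod 11: -85 ≡ 3 (mod 11).
Since F(a, b, c) ≡ 3 ≠ 0 (mod 11), P does NOT lie on the curve.


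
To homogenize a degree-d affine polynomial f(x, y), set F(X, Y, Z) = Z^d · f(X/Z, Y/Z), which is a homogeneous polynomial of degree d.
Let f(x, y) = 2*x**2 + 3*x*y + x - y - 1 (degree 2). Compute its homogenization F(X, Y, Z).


F(X, Y, Z) = 2*X**2 + 3*X*Y + X*Z - Y*Z - Z**2

deg(f) = 2.
Substitute x = X/Z, y = Y/Z into f, then multiply by Z^2.
  monomial 2·x^2·y^0 ↦ 2·X^2·Y^0·Z^0.
  monomial 3·x^1·y^1 ↦ 3·X^1·Y^1·Z^0.
  monomial 1·x^1·y^0 ↦ 1·X^1·Y^0·Z^1.
  monomial -1·x^0·y^1 ↦ -1·X^0·Y^1·Z^1.
  monomial -1·x^0·y^0 ↦ -1·X^0·Y^0·Z^2.
Collecting: F(X, Y, Z) = 2*X**2 + 3*X*Y + X*Z - Y*Z - Z**2.


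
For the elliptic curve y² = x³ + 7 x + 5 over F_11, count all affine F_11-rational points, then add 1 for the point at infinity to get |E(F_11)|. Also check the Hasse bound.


Affine points = {(0, 4), (0, 7), (2, 4), (2, 7), (3, 3), (3, 8), (4, 3), (4, 8), (5, 0), (7, 1), (7, 10), (8, 1), (8, 10), (9, 4), (9, 7)}; affine count = 15; |E(F_11)| = 16.

Discriminant check: Δ ∝ 4a³ + 27b² = 4·7³ + 27·5² = 4·343 + 27·25 ≡ 1 (mod 11). Nonzero ⇒ E is nonsingular.
For each x ∈ F_11, compute rhs = x³ + 7·x + 5 mod 11, then count y ∈ F_11 with y² ≡ rhs.
  x = 0: rhs = 5, matching y values: 4, 7 (2 points).
  x = 1: rhs = 2, matching y values: none (0 points).
  x = 2: rhs = 5, matching y values: 4, 7 (2 points).
  x = 3: rhs = 9, matching y values: 3, 8 (2 points).
  x = 4: rhs = 9, matching y values: 3, 8 (2 points).
  x = 5: rhs = 0, matching y values: 0 (1 points).
  x = 6: rhs = 10, matching y values: none (0 points).
  x = 7: rhs = 1, matching y values: 1, 10 (2 points).
  x = 8: rhs = 1, matching y values: 1, 10 (2 points).
  x = 9: rhs = 5, matching y values: 4, 7 (2 points).
  x = 10: rhs = 8, matching y values: none (0 points).
Total affine count: 15.
Full point count |E(F_11)| = 15 + 1 = 16.
Hasse bound: |16 − (11+1)| = |4| = 4 ≤ 2√11 ≈ 6.6332 ✓.


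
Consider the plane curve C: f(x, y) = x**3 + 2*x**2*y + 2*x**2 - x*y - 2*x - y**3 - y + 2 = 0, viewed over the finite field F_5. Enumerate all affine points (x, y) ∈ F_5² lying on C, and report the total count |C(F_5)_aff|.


Affine F_5-points: {(0, 1), (1, 2), (2, 4), (4, 0)}; count = 4.

For each of the 25 pairs (x, y) ∈ F_5², evaluate f(x, y) mod 5. Record the zeros.
  x = 0: [0↦2, 1↦0, 2↦2, 3↦2, 4↦4]  zeros at y ∈ {1}
  x = 1: [0↦3, 1↦2, 2↦0, 3↦1, 4↦4]  zeros at y ∈ {2}
  x = 2: [0↦4, 1↦3, 2↦1, 3↦2, 4↦0]  zeros at y ∈ {4}
  x = 3: [0↦1, 1↦4, 2↦1, 3↦1, 4↦3]  zeros at y ∈ ∅
  x = 4: [0↦0, 1↦1, 2↦1, 3↦4, 4↦4]  zeros at y ∈ {0}
Collecting zeros: affine points = {(0, 1), (1, 2), (2, 4), (4, 0)}.
Total count |C(F_5)_aff| = 4.


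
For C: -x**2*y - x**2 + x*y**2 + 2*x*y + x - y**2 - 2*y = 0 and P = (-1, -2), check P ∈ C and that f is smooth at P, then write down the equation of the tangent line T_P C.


Tangent line at P: -x + 3*y + 5 = 0.

Step 1: f(-1, -2) = 0, so P lies on C.
Step 2: partial derivatives
  f_x(x, y) = -2*x*y - 2*x + y**2 + 2*y + 1, f_y(x, y) = -x**2 + 2*x*y + 2*x - 2*y - 2.
  f_x(P) = -1, f_y(P) = 3 (gradient nonzero, so P is smooth).
Step 3: tangent line at P: -1·(x − -1) + 3·(y − -2) = 0.
Expanding: -x + 3*y + 5 = 0.


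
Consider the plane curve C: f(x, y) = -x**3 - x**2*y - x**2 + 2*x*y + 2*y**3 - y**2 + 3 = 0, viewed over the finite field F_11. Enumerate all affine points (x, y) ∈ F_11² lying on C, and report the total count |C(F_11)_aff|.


Affine F_11-points: {(0, 10), (1, 5), (3, 0), (3, 7), (3, 10), (4, 0), (5, 2), (5, 7), (5, 8), (6, 7), (8, 10), (9, 1), (10, 9)}; count = 13.

For each of the 121 pairs (x, y) ∈ F_11², evaluate f(x, y) mod 11. Record the zeros.
  x = 0: [0↦3, 1↦4, 2↦4, 3↦4, 4↦5, 5↦8, 6↦3, 7↦2, 8↦6, 9↦5, 10↦0]  zeros at y ∈ {10}
  x = 1: [0↦1, 1↦3, 2↦4, 3↦5, 4↦7, 5↦0, 6↦7, 7↦7, 8↦1, 9↦1, 10↦8]  zeros at y ∈ {5}
  x = 2: [0↦2, 1↦3, 2↦3, 3↦3, 4↦4, 5↦7, 6↦2, 7↦1, 8↦5, 9↦4, 10↦10]  zeros at y ∈ ∅
  x = 3: [0↦0, 1↦9, 2↦6, 3↦3, 4↦1, 5↦1, 6↦4, 7↦0, 8↦1, 9↦8, 10↦0]  zeros at y ∈ {0, 7, 10}
  x = 4: [0↦0, 1↦4, 2↦7, 3↦10, 4↦3, 5↦9, 6↦7, 7↦9, 8↦5, 9↦7, 10↦5]  zeros at y ∈ {0}
  x = 5: [0↦7, 1↦4, 2↦0, 3↦7, 4↦4, 5↦3, 6↦5, 7↦0, 8↦0, 9↦6, 10↦8]  zeros at y ∈ {2, 7, 8}
  x = 6: [0↦4, 1↦3, 2↦1, 3↦10, 4↦9, 5↦10, 6↦3, 7↦0, 8↦2, 9↦10, 10↦3]  zeros at y ∈ {7}
  x = 7: [0↦7, 1↦6, 2↦4, 3↦2, 4↦1, 5↦2, 6↦6, 7↦3, 8↦5, 9↦2, 10↦6]  zeros at y ∈ ∅
  x = 8: [0↦10, 1↦7, 2↦3, 3↦10, 4↦7, 5↦6, 6↦8, 7↦3, 8↦3, 9↦9, 10↦0]  zeros at y ∈ {10}
  x = 9: [0↦7, 1↦0, 2↦3, 3↦6, 4↦10, 5↦5, 6↦3, 7↦5, 8↦1, 9↦3, 10↦1]  zeros at y ∈ {1}
  x = 10: [0↦3, 1↦1, 2↦9, 3↦6, 4↦4, 5↦4, 6↦7, 7↦3, 8↦4, 9↦0, 10↦3]  zeros at y ∈ {9}
Collecting zeros: affine points = {(0, 10), (1, 5), (3, 0), (3, 7), (3, 10), (4, 0), (5, 2), (5, 7), (5, 8), (6, 7), (8, 10), (9, 1), (10, 9)}.
Total count |C(F_11)_aff| = 13.


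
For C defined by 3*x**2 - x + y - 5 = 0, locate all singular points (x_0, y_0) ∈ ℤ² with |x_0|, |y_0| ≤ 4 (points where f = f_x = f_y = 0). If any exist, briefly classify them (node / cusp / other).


No singular points in the scanned grid; C is smooth there.

Compute partial derivatives:
  f_x = 6*x - 1.
  f_y = 1.
f_y = 1 is a nonzero constant, so f_y never vanishes: no point (x, y) can satisfy f = f_x = f_y = 0. In particular no (x, y) ∈ {−4, ..., 4}² is singular; the curve is smooth.


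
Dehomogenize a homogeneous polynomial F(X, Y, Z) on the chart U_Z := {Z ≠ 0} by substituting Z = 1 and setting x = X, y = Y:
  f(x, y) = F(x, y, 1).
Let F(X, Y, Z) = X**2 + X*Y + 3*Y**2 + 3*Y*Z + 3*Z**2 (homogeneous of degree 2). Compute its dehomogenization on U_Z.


f(x, y) = x**2 + x*y + 3*y**2 + 3*y + 3

On U_Z we set Z = 1. Each monomial c·X^i·Y^j·Z^k in F becomes c·x^i·y^j·1^k = c·x^i·y^j.
Substituting Z = 1: F(X, Y, 1) = x**2 + x*y + 3*y**2 + 3*y + 3.
Note: deg(f) ≤ deg(F) = 2; strict inequality happens when F is divisible by Z (lost terms).


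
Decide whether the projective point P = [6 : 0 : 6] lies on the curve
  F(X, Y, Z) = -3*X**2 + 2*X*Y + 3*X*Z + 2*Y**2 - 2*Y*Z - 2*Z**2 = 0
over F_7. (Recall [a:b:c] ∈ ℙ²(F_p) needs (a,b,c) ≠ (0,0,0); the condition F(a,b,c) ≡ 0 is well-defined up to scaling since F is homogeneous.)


F(6,0,6) ≡ 5 (mod 7); P is NOT on the curve.

Evaluate F(6, 0, 6) term-by-term (mod 7).
  -3*X**2 ↦ -3·36·1·1 = -108
  2*X*Y ↦ 2·6·0·1 = 0
  3*X*Z ↦ 3·6·1·6 = 108
  2*Y**2 ↦ 2·1·0·1 = 0
  -2*Y*Z ↦ -2·1·0·6 = 0
  -2*Z**2 ↦ -2·1·1·36 = -72
Sum: F(6, 0, 6) = (-108) + (0) + (108) + (0) + (0) + (-72) = -72.
Reducing mod 7: -72 ≡ 5 (mod 7).
Since F(a, b, c) ≡ 5 ≠ 0 (mod 7), P does NOT lie on the curve.


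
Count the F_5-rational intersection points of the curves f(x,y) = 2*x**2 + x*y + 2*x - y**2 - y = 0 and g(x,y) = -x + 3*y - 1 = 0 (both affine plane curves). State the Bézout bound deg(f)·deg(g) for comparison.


Common zeros: {(4, 0)}; count = 1; Bézout bound = 2.

deg(f) = 2, deg(g) = 1, so Bézout bound = 2.
Scan x ∈ F_5. For each x, list the y ∈ F_5 with f(x, y) ≡ 0 and those with g(x, y) ≡ 0 (mod 5); the common zeros in that column are the intersection.
  x = 0: f ≡ 0 at y ∈ {0, 4}; g ≡ 0 at y ∈ {2}; common: ∅.
  x = 1: f ≡ 0 at y ∈ {2, 3}; g ≡ 0 at y ∈ {4}; common: ∅.
  x = 2: f ≡ 0 at y ∈ {2, 4}; g ≡ 0 at y ∈ {1}; common: ∅.
  x = 3: f ≡ 0 at y ∈ {1}; g ≡ 0 at y ∈ {3}; common: ∅.
  x = 4: f ≡ 0 at y ∈ {0, 3}; g ≡ 0 at y ∈ {0}; common: {0}.
Collecting: common zeros = {(4, 0)}, so the count is 1.
Comparison with the Bézout bound: 1 ≤ 2 = deg(f)·deg(g), as expected for curves with no common component (the affine F_5-count falls short of the bound because intersections may lie at infinity, over extension fields, or carry multiplicity).


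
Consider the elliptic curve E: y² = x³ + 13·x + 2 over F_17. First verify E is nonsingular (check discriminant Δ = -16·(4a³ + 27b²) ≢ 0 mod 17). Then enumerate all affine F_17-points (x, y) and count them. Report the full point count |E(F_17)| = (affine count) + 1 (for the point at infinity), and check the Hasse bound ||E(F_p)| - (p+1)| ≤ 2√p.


Affine points = {(0, 6), (0, 11), (1, 4), (1, 13), (2, 6), (2, 11), (3, 0), (4, 4), (4, 13), (9, 7), (9, 10), (12, 4), (12, 13), (14, 2), (14, 15), (15, 6), (15, 11)}; affine count = 17; |E(F_17)| = 18.

Discriminant check: Δ ∝ 4a³ + 27b² = 4·13³ + 27·2² = 4·2197 + 27·4 ≡ 5 (mod 17). Nonzero ⇒ E is nonsingular.
For each x ∈ F_17, compute rhs = x³ + 13·x + 2 mod 17, then count y ∈ F_17 with y² ≡ rhs.
  x = 0: rhs = 2, matching y values: 6, 11 (2 points).
  x = 1: rhs = 16, matching y values: 4, 13 (2 points).
  x = 2: rhs = 2, matching y values: 6, 11 (2 points).
  x = 3: rhs = 0, matching y values: 0 (1 points).
  x = 4: rhs = 16, matching y values: 4, 13 (2 points).
  x = 5: rhs = 5, matching y values: none (0 points).
  x = 6: rhs = 7, matching y values: none (0 points).
  x = 7: rhs = 11, matching y values: none (0 points).
  x = 8: rhs = 6, matching y values: none (0 points).
  x = 9: rhs = 15, matching y values: 7, 10 (2 points).
  x = 10: rhs = 10, matching y values: none (0 points).
  x = 11: rhs = 14, matching y values: none (0 points).
  x = 12: rhs = 16, matching y values: 4, 13 (2 points).
  x = 13: rhs = 5, matching y values: none (0 points).
  x = 14: rhs = 4, matching y values: 2, 15 (2 points).
  x = 15: rhs = 2, matching y values: 6, 11 (2 points).
  x = 16: rhs = 5, matching y values: none (0 points).
Total affine count: 17.
Full point count |E(F_17)| = 17 + 1 = 18.
Hasse bound: |18 − (17+1)| = |0| = 0 ≤ 2√17 ≈ 8.2462 ✓.


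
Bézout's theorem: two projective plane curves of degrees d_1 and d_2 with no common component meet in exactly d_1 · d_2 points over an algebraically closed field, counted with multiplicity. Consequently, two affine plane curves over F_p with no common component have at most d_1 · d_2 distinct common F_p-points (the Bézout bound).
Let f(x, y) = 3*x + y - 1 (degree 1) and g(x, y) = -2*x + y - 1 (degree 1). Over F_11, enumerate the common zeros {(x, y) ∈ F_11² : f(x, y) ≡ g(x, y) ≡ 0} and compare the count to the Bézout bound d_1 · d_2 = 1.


Common zeros: {(0, 1)}; count = 1; Bézout bound = 1.

deg(f) = 1, deg(g) = 1, so Bézout bound = 1.
Scan x ∈ F_11. For each x, list the y ∈ F_11 with f(x, y) ≡ 0 and those with g(x, y) ≡ 0 (mod 11); the common zeros in that column are the intersection.
  x = 0: f ≡ 0 at y ∈ {1}; g ≡ 0 at y ∈ {1}; common: {1}.
  x = 1: f ≡ 0 at y ∈ {9}; g ≡ 0 at y ∈ {3}; common: ∅.
  x = 2: f ≡ 0 at y ∈ {6}; g ≡ 0 at y ∈ {5}; common: ∅.
  x = 3: f ≡ 0 at y ∈ {3}; g ≡ 0 at y ∈ {7}; common: ∅.
  x = 4: f ≡ 0 at y ∈ {0}; g ≡ 0 at y ∈ {9}; common: ∅.
  x = 5: f ≡ 0 at y ∈ {8}; g ≡ 0 at y ∈ {0}; common: ∅.
  x = 6: f ≡ 0 at y ∈ {5}; g ≡ 0 at y ∈ {2}; common: ∅.
  x = 7: f ≡ 0 at y ∈ {2}; g ≡ 0 at y ∈ {4}; common: ∅.
  x = 8: f ≡ 0 at y ∈ {10}; g ≡ 0 at y ∈ {6}; common: ∅.
  x = 9: f ≡ 0 at y ∈ {7}; g ≡ 0 at y ∈ {8}; common: ∅.
  x = 10: f ≡ 0 at y ∈ {4}; g ≡ 0 at y ∈ {10}; common: ∅.
Collecting: common zeros = {(0, 1)}, so the count is 1.
Comparison with the Bézout bound: 1 ≤ 1 = deg(f)·deg(g), as expected for curves with no common component (the bound is attained).


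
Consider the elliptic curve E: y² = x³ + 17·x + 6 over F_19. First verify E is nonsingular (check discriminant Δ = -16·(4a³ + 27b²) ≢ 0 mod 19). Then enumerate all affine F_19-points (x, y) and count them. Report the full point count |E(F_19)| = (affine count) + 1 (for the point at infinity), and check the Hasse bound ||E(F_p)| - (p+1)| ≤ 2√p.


Affine points = {(0, 5), (0, 14), (1, 9), (1, 10), (4, 9), (4, 10), (5, 8), (5, 11), (6, 1), (6, 18), (10, 6), (10, 13), (11, 2), (11, 17), (12, 0), (13, 7), (13, 12), (14, 9), (14, 10), (15, 8), (15, 11), (16, 2), (16, 17), (18, 8), (18, 11)}; affine count = 25; |E(F_19)| = 26.

Discriminant check: Δ ∝ 4a³ + 27b² = 4·17³ + 27·6² = 4·4913 + 27·36 ≡ 9 (mod 19). Nonzero ⇒ E is nonsingular.
For each x ∈ F_19, compute rhs = x³ + 17·x + 6 mod 19, then count y ∈ F_19 with y² ≡ rhs.
  x = 0: rhs = 6, matching y values: 5, 14 (2 points).
  x = 1: rhs = 5, matching y values: 9, 10 (2 points).
  x = 2: rhs = 10, matching y values: none (0 points).
  x = 3: rhs = 8, matching y values: none (0 points).
  x = 4: rhs = 5, matching y values: 9, 10 (2 points).
  x = 5: rhs = 7, matching y values: 8, 11 (2 points).
  x = 6: rhs = 1, matching y values: 1, 18 (2 points).
  x = 7: rhs = 12, matching y values: none (0 points).
  x = 8: rhs = 8, matching y values: none (0 points).
  x = 9: rhs = 14, matching y values: none (0 points).
  x = 10: rhs = 17, matching y values: 6, 13 (2 points).
  x = 11: rhs = 4, matching y values: 2, 17 (2 points).
  x = 12: rhs = 0, matching y values: 0 (1 points).
  x = 13: rhs = 11, matching y values: 7, 12 (2 points).
  x = 14: rhs = 5, matching y values: 9, 10 (2 points).
  x = 15: rhs = 7, matching y values: 8, 11 (2 points).
  x = 16: rhs = 4, matching y values: 2, 17 (2 points).
  x = 17: rhs = 2, matching y values: none (0 points).
  x = 18: rhs = 7, matching y values: 8, 11 (2 points).
Total affine count: 25.
Full point count |E(F_19)| = 25 + 1 = 26.
Hasse bound: |26 − (19+1)| = |6| = 6 ≤ 2√19 ≈ 8.7178 ✓.


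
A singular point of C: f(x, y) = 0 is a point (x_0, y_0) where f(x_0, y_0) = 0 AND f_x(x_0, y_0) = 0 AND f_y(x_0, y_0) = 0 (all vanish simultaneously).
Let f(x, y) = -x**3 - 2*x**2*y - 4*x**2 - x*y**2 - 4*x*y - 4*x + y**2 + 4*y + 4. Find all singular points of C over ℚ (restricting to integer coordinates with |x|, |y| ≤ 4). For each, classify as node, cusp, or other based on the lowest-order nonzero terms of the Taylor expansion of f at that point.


Singular points: {(0, -2)}; classification: cusp.

Compute partial derivatives:
  f_x = -3*x**2 - 4*x*y - 8*x - y**2 - 4*y - 4.
  f_y = -2*x**2 - 2*x*y - 4*x + 2*y + 4.
Scan x_0 ∈ {−4, ..., 4}. For each x_0, f_y(x_0, y) is a polynomial in y; find its integer roots y ∈ {−4, ..., 4}, then test f_x and f at those candidates.
  x = -4: f_y(-4, y) = 10*y - 12; no integer root y with |y| ≤ 4.
  x = -3: f_y(-3, y) = 8*y - 2; no integer root y with |y| ≤ 4.
  x = -2: f_y(-2, y) = 6*y + 4; no integer root y with |y| ≤ 4.
  x = -1: f_y(-1, y) = 4*y + 6; no integer root y with |y| ≤ 4.
  x = 0: f_y(0, y) = 2*y + 4; vanishes at y ∈ {-2}. (0, -2): f_x = 0, f = 0 — SINGULAR.
  x = 1: f_y(1, y) = -2; no integer root y with |y| ≤ 4.
  x = 2: f_y(2, y) = -2*y - 12; no integer root y with |y| ≤ 4.
  x = 3: f_y(3, y) = -4*y - 26; no integer root y with |y| ≤ 4.
  x = 4: f_y(4, y) = -6*y - 44; no integer root y with |y| ≤ 4.
Only singular point on the grid: (0, -2).
Classify: substitute x = 0 + u, y = -2 + v and expand: f = -u**3 - 2*u**2*v - u*v**2 + v**2.
No constant or linear terms (consistent with a singular point). Quadratic part: v**2. Cubic part: -u**3 - 2*u**2*v - u*v**2.
The quadratic part v**2 is a perfect square, so there is a single (double) tangent line v = 0, i.e. y = -2. Restricting the cubic part to that line (v = 0) leaves -u**3 ≠ 0, so f is not divisible by v and the branch is v² ≈ u**3 to lowest order — this is a cusp.
Classification: cusp.


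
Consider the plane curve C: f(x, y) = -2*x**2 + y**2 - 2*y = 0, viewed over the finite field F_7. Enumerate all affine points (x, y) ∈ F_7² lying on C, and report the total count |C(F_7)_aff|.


Affine F_7-points: {(0, 0), (0, 2), (2, 4), (2, 5), (5, 4), (5, 5)}; count = 6.

For each of the 49 pairs (x, y) ∈ F_7², evaluate f(x, y) mod 7. Record the zeros.
  x = 0: [0↦0, 1↦6, 2↦0, 3↦3, 4↦1, 5↦1, 6↦3]  zeros at y ∈ {0, 2}
  x = 1: [0↦5, 1↦4, 2↦5, 3↦1, 4↦6, 5↦6, 6↦1]  zeros at y ∈ ∅
  x = 2: [0↦6, 1↦5, 2↦6, 3↦2, 4↦0, 5↦0, 6↦2]  zeros at y ∈ {4, 5}
  x = 3: [0↦3, 1↦2, 2↦3, 3↦6, 4↦4, 5↦4, 6↦6]  zeros at y ∈ ∅
  x = 4: [0↦3, 1↦2, 2↦3, 3↦6, 4↦4, 5↦4, 6↦6]  zeros at y ∈ ∅
  x = 5: [0↦6, 1↦5, 2↦6, 3↦2, 4↦0, 5↦0, 6↦2]  zeros at y ∈ {4, 5}
  x = 6: [0↦5, 1↦4, 2↦5, 3↦1, 4↦6, 5↦6, 6↦1]  zeros at y ∈ ∅
Collecting zeros: affine points = {(0, 0), (0, 2), (2, 4), (2, 5), (5, 4), (5, 5)}.
Total count |C(F_7)_aff| = 6.


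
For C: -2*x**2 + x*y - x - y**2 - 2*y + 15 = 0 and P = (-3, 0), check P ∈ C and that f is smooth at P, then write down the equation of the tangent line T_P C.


Tangent line at P: 11*x - 5*y + 33 = 0.

Step 1: f(-3, 0) = 0, so P lies on C.
Step 2: partial derivatives
  f_x(x, y) = -4*x + y - 1, f_y(x, y) = x - 2*y - 2.
  f_x(P) = 11, f_y(P) = -5 (gradient nonzero, so P is smooth).
Step 3: tangent line at P: 11·(x − -3) + -5·(y − 0) = 0.
Expanding: 11*x - 5*y + 33 = 0.


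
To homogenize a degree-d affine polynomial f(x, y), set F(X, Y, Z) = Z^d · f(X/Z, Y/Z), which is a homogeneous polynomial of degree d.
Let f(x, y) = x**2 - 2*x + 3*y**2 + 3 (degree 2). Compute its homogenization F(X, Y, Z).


F(X, Y, Z) = X**2 - 2*X*Z + 3*Y**2 + 3*Z**2

deg(f) = 2.
Substitute x = X/Z, y = Y/Z into f, then multiply by Z^2.
  monomial 1·x^2·y^0 ↦ 1·X^2·Y^0·Z^0.
  monomial -2·x^1·y^0 ↦ -2·X^1·Y^0·Z^1.
  monomial 3·x^0·y^2 ↦ 3·X^0·Y^2·Z^0.
  monomial 3·x^0·y^0 ↦ 3·X^0·Y^0·Z^2.
Collecting: F(X, Y, Z) = X**2 - 2*X*Z + 3*Y**2 + 3*Z**2.


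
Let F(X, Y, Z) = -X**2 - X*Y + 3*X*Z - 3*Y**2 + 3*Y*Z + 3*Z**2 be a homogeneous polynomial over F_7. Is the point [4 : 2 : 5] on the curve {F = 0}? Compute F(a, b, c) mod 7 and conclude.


F(4,2,5) ≡ 3 (mod 7); P is NOT on the curve.

Evaluate F(4, 2, 5) term-by-term (mod 7).
  -X**2 ↦ -1·16·1·1 = -16
  -X*Y ↦ -1·4·2·1 = -8
  3*X*Z ↦ 3·4·1·5 = 60
  -3*Y**2 ↦ -3·1·4·1 = -12
  3*Y*Z ↦ 3·1·2·5 = 30
  3*Z**2 ↦ 3·1·1·25 = 75
Sum: F(4, 2, 5) = (-16) + (-8) + (60) + (-12) + (30) + (75) = 129.
Reducing mod 7: 129 ≡ 3 (mod 7).
Since F(a, b, c) ≡ 3 ≠ 0 (mod 7), P does NOT lie on the curve.


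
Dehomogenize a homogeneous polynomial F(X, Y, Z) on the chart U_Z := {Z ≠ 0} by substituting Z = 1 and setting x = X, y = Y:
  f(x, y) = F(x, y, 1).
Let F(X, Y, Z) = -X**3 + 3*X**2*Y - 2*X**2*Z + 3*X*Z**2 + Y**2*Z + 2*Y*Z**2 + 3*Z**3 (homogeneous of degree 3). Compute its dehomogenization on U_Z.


f(x, y) = -x**3 + 3*x**2*y - 2*x**2 + 3*x + y**2 + 2*y + 3

On U_Z we set Z = 1. Each monomial c·X^i·Y^j·Z^k in F becomes c·x^i·y^j·1^k = c·x^i·y^j.
Substituting Z = 1: F(X, Y, 1) = -x**3 + 3*x**2*y - 2*x**2 + 3*x + y**2 + 2*y + 3.
Note: deg(f) ≤ deg(F) = 3; strict inequality happens when F is divisible by Z (lost terms).


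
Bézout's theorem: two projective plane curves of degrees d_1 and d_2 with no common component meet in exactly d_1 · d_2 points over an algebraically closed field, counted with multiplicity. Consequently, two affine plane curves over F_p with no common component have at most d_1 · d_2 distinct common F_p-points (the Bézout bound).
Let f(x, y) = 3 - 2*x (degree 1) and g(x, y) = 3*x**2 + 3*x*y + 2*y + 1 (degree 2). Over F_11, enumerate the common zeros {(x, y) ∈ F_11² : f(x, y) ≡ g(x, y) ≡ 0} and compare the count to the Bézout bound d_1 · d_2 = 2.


Common zeros: {(7, 6)}; count = 1; Bézout bound = 2.

deg(f) = 1, deg(g) = 2, so Bézout bound = 2.
Scan x ∈ F_11. For each x, list the y ∈ F_11 with f(x, y) ≡ 0 and those with g(x, y) ≡ 0 (mod 11); the common zeros in that column are the intersection.
  x = 0: f ≡ 0 at y ∈ ∅; g ≡ 0 at y ∈ {5}; common: ∅.
  x = 1: f ≡ 0 at y ∈ ∅; g ≡ 0 at y ∈ {8}; common: ∅.
  x = 2: f ≡ 0 at y ∈ ∅; g ≡ 0 at y ∈ {8}; common: ∅.
  x = 3: f ≡ 0 at y ∈ ∅; g ≡ 0 at y ∈ ∅; common: ∅.
  x = 4: f ≡ 0 at y ∈ ∅; g ≡ 0 at y ∈ {2}; common: ∅.
  x = 5: f ≡ 0 at y ∈ ∅; g ≡ 0 at y ∈ {2}; common: ∅.
  x = 6: f ≡ 0 at y ∈ ∅; g ≡ 0 at y ∈ {5}; common: ∅.
  x = 7: f ≡ 0 at y ∈ {0, 1, 2, 3, 4, 5, 6, 7, 8, 9, 10}; g ≡ 0 at y ∈ {6}; common: {6}.
  x = 8: f ≡ 0 at y ∈ ∅; g ≡ 0 at y ∈ {4}; common: ∅.
  x = 9: f ≡ 0 at y ∈ ∅; g ≡ 0 at y ∈ {6}; common: ∅.
  x = 10: f ≡ 0 at y ∈ ∅; g ≡ 0 at y ∈ {4}; common: ∅.
Collecting: common zeros = {(7, 6)}, so the count is 1.
Comparison with the Bézout bound: 1 ≤ 2 = deg(f)·deg(g), as expected for curves with no common component (the affine F_11-count falls short of the bound because intersections may lie at infinity, over extension fields, or carry multiplicity).


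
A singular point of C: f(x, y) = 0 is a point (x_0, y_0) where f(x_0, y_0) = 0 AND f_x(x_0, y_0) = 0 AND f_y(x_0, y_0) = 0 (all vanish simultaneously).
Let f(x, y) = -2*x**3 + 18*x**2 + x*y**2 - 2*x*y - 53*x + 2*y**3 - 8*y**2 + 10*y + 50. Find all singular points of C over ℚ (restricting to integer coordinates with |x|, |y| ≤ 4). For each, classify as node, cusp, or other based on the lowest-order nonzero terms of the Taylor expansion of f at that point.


Singular points: {(3, 1)}; classification: cusp.

Compute partial derivatives:
  f_x = -6*x**2 + 36*x + y**2 - 2*y - 53.
  f_y = 2*x*y - 2*x + 6*y**2 - 16*y + 10.
Scan x_0 ∈ {−4, ..., 4}. For each x_0, f_y(x_0, y) is a polynomial in y; find its integer roots y ∈ {−4, ..., 4}, then test f_x and f at those candidates.
  x = -4: f_y(-4, y) = 6*y**2 - 24*y + 18; vanishes at y ∈ {1, 3}. (-4, 1): f_x = -294 ≠ 0; (-4, 3): f_x = -290 ≠ 0.
  x = -3: f_y(-3, y) = 6*y**2 - 22*y + 16; vanishes at y ∈ {1}. (-3, 1): f_x = -216 ≠ 0.
  x = -2: f_y(-2, y) = 6*y**2 - 20*y + 14; vanishes at y ∈ {1}. (-2, 1): f_x = -150 ≠ 0.
  x = -1: f_y(-1, y) = 6*y**2 - 18*y + 12; vanishes at y ∈ {1, 2}. (-1, 1): f_x = -96 ≠ 0; (-1, 2): f_x = -95 ≠ 0.
  x = 0: f_y(0, y) = 6*y**2 - 16*y + 10; vanishes at y ∈ {1}. (0, 1): f_x = -54 ≠ 0.
  x = 1: f_y(1, y) = 6*y**2 - 14*y + 8; vanishes at y ∈ {1}. (1, 1): f_x = -24 ≠ 0.
  x = 2: f_y(2, y) = 6*y**2 - 12*y + 6; vanishes at y ∈ {1}. (2, 1): f_x = -6 ≠ 0.
  x = 3: f_y(3, y) = 6*y**2 - 10*y + 4; vanishes at y ∈ {1}. (3, 1): f_x = 0, f = 0 — SINGULAR.
  x = 4: f_y(4, y) = 6*y**2 - 8*y + 2; vanishes at y ∈ {1}. (4, 1): f_x = -6 ≠ 0.
Only singular point on the grid: (3, 1).
Classify: substitute x = 3 + u, y = 1 + v and expand: f = -2*u**3 + u*v**2 + 2*v**3 + v**2.
No constant or linear terms (consistent with a singular point). Quadratic part: v**2. Cubic part: -2*u**3 + u*v**2 + 2*v**3.
The quadratic part v**2 is a perfect square, so there is a single (double) tangent line v = 0, i.e. y = 1. Restricting the cubic part to that line (v = 0) leaves -2*u**3 ≠ 0, so f is not divisible by v and the branch is v² ≈ 2*u**3 to lowest order — this is a cusp.
Classification: cusp.
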